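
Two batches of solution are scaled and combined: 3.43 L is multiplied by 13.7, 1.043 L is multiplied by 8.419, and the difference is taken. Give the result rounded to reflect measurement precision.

3.43 × 13.7 = 46.991 → 47.0 L (3 s.f., last digit at the 10^-1 place).
1.043 × 8.419 = 8.781017 → 8.781 L (4 s.f., last digit at the 10^-3 place).
Difference: 38.209983 L; keep the coarser place, 10^-1.
Result: 38.2 L.

38.2 L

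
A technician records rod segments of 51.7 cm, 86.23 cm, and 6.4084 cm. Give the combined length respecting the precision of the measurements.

51.7 cm + 86.23 cm + 6.4084 cm = 144.3384 cm.
Addition/subtraction keeps the fewest decimal places: 51.7 → 1 decimal place, 86.23 → 2 decimal places, 6.4084 → 4 decimal places; limit is 1.
Rounded to 1 decimal place: 1.443 × 10^2 cm.

1.443 × 10^2 cm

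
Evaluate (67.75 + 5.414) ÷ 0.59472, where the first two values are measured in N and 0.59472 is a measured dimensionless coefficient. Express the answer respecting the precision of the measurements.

67.75 N + 5.414 N = 73.164 N; the sum is limited to 2 decimal places (4 s.f.).
Carrying full precision, 73.164 ÷ 0.59472 = 123.02259887… N; 0.59472 has 5 s.f., so the result keeps min(4, 5) = 4 s.f.
Rounded to 4 significant figures: 123.0 N.

123.0 N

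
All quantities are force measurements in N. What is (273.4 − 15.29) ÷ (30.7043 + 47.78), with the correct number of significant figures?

273.4 − 15.29 = 258.11, limited to 1 d.p. → 4 s.f.; 30.7043 + 47.78 = 78.4843, limited to 2 d.p. → 4 s.f.
Carrying full precision, 258.11 ÷ 78.4843 = 3.28868321435…; keep min(4, 4) = 4 s.f.
Rounded to 4 significant figures: 3.289.

3.289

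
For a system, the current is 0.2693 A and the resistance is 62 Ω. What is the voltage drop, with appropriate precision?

17 V

voltage drop = 0.2693 A × 62 Ω = 16.6966 V.
0.2693 has 4 significant figures; 62 has 2.
Division/multiplication keeps the fewest: 2 significant figures.
Rounded: 17 V.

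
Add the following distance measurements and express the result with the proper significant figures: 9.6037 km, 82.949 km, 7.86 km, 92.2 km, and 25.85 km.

2.185 × 10^2 km

9.6037 km + 82.949 km + 7.86 km + 92.2 km + 25.85 km = 218.4627 km.
Addition/subtraction keeps the fewest decimal places: 9.6037 → 4 decimal places, 82.949 → 3 decimal places, 7.86 → 2 decimal places, 92.2 → 1 decimal place, 25.85 → 2 decimal places; limit is 1.
Rounded to 1 decimal place: 2.185 × 10^2 km.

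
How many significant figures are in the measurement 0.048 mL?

2

0.048: leading zeros are not significant.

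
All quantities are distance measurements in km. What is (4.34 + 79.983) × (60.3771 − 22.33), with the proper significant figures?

3208 km²

4.34 + 79.983 = 84.323, limited to 2 d.p. → 4 s.f.; 60.3771 − 22.33 = 38.0471, limited to 2 d.p. → 4 s.f.
Carrying full precision, 84.323 × 38.0471 = 3208.2456133; keep min(4, 4) = 4 s.f.
Rounded to 4 significant figures: 3208 km².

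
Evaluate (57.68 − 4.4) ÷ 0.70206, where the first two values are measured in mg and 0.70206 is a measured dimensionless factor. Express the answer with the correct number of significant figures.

57.68 mg − 4.4 mg = 53.28 mg; the difference is limited to 1 decimal place (3 s.f.).
Carrying full precision, 53.28 ÷ 0.70206 = 75.8909494915… mg; 0.70206 has 5 s.f., so the result keeps min(3, 5) = 3 s.f.
Rounded to 3 significant figures: 75.9 mg.

75.9 mg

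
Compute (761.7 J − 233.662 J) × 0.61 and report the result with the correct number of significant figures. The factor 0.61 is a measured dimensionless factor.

761.7 J − 233.662 J = 528.038 J; the difference is limited to 1 decimal place (4 s.f.).
Carrying full precision, 528.038 × 0.61 = 322.10318 J; 0.61 has 2 s.f., so the result keeps min(4, 2) = 2 s.f.
Rounded to 2 significant figures: 3.2 × 10² J.

3.2 × 10² J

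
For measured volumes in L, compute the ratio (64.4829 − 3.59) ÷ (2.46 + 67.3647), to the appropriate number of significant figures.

0.8721

64.4829 − 3.59 = 60.8929, limited to 2 d.p. → 4 s.f.; 2.46 + 67.3647 = 69.8247, limited to 2 d.p. → 4 s.f.
Carrying full precision, 60.8929 ÷ 69.8247 = 0.872082515213…; keep min(4, 4) = 4 s.f.
Rounded to 4 significant figures: 0.8721.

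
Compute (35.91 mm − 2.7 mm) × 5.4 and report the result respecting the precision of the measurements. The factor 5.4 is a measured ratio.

1.8 × 10^2 mm

35.91 mm − 2.7 mm = 33.21 mm; the difference is limited to 1 decimal place (3 s.f.).
Carrying full precision, 33.21 × 5.4 = 179.334 mm; 5.4 has 2 s.f., so the result keeps min(3, 2) = 2 s.f.
Rounded to 2 significant figures: 1.8 × 10^2 mm.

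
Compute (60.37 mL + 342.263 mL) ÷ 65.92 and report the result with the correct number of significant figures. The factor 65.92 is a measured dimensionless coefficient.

60.37 mL + 342.263 mL = 402.633 mL; the sum is limited to 2 decimal places (5 s.f.).
Carrying full precision, 402.633 ÷ 65.92 = 6.10790351942… mL; 65.92 has 4 s.f., so the result keeps min(5, 4) = 4 s.f.
Rounded to 4 significant figures: 6.108 mL.

6.108 mL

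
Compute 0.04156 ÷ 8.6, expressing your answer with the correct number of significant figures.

0.0048

0.04156 ÷ 8.6 = 0.00483255813953…
Multiplication/division keeps the fewest significant figures: 0.04156 → 4 s.f., 8.6 → 2 s.f.; limit is 2.
Rounded to 2 significant figures: 0.0048.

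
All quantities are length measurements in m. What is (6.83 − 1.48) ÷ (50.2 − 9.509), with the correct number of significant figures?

6.83 − 1.48 = 5.35, limited to 2 d.p. → 3 s.f.; 50.2 − 9.509 = 40.691, limited to 1 d.p. → 3 s.f.
Carrying full precision, 5.35 ÷ 40.691 = 0.131478705365…; keep min(3, 3) = 3 s.f.
Rounded to 3 significant figures: 1.31 × 10^-1.

1.31 × 10^-1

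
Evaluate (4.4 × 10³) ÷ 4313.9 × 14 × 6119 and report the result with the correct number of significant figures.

(4.4 × 10³) ÷ 4313.9 × 14 × 6119 = 87375.7852523…
Multiplication/division keeps the fewest significant figures: 4.4 × 10³ → 2 s.f., 4313.9 → 5 s.f., 14 → 2 s.f., 6119 → 4 s.f.; limit is 2.
Rounded to 2 significant figures: 8.7 × 10⁴.

8.7 × 10⁴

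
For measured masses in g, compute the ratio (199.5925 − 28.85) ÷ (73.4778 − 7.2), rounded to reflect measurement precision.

2.58

199.5925 − 28.85 = 170.7425, limited to 2 d.p. → 5 s.f.; 73.4778 − 7.2 = 66.2778, limited to 1 d.p. → 3 s.f.
Carrying full precision, 170.7425 ÷ 66.2778 = 2.57616426616…; keep min(5, 3) = 3 s.f.
Rounded to 3 significant figures: 2.58.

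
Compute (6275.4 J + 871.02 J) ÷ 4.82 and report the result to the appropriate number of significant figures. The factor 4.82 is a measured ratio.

6275.4 J + 871.02 J = 7146.42 J; the sum is limited to 1 decimal place (5 s.f.).
Carrying full precision, 7146.42 ÷ 4.82 = 1482.65975104… J; 4.82 has 3 s.f., so the result keeps min(5, 3) = 3 s.f.
Rounded to 3 significant figures: 1.48 × 10³ J.

1.48 × 10³ J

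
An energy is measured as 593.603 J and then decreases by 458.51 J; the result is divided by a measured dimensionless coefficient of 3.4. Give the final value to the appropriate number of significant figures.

593.603 J − 458.51 J = 135.093 J; the difference is limited to 2 decimal places (5 s.f.).
Carrying full precision, 135.093 ÷ 3.4 = 39.7332352941… J; 3.4 has 2 s.f., so the result keeps min(5, 2) = 2 s.f.
Rounded to 2 significant figures: 40. J.

40. J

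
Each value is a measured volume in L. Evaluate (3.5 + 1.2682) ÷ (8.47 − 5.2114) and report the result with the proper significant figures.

3.5 + 1.2682 = 4.7682, limited to 1 d.p. → 2 s.f.; 8.47 − 5.2114 = 3.2586, limited to 2 d.p. → 3 s.f.
Carrying full precision, 4.7682 ÷ 3.2586 = 1.46326643344…; keep min(2, 3) = 2 s.f.
Rounded to 2 significant figures: 1.5.

1.5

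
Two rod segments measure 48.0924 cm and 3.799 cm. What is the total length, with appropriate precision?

48.0924 cm + 3.799 cm = 51.8914 cm.
Addition/subtraction keeps the fewest decimal places: 48.0924 → 4 decimal places, 3.799 → 3 decimal places; limit is 3.
Rounded to 3 decimal places: 51.891 cm.

51.891 cm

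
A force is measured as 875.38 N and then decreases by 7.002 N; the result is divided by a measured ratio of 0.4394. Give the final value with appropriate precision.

1976 N

875.38 N − 7.002 N = 868.378 N; the difference is limited to 2 decimal places (5 s.f.).
Carrying full precision, 868.378 ÷ 0.4394 = 1976.28129267… N; 0.4394 has 4 s.f., so the result keeps min(5, 4) = 4 s.f.
Rounded to 4 significant figures: 1976 N.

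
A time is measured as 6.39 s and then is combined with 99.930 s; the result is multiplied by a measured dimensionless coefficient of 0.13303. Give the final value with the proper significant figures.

14.144 s

6.39 s + 99.930 s = 106.320 s; the sum is limited to 2 decimal places (5 s.f.).
Carrying full precision, 106.320 × 0.13303 = 14.1437496 s; 0.13303 has 5 s.f., so the result keeps min(5, 5) = 5 s.f.
Rounded to 5 significant figures: 14.144 s.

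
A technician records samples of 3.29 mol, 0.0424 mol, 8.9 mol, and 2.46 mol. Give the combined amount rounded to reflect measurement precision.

3.29 mol + 0.0424 mol + 8.9 mol + 2.46 mol = 14.6924 mol.
Addition/subtraction keeps the fewest decimal places: 3.29 → 2 decimal places, 0.0424 → 4 decimal places, 8.9 → 1 decimal place, 2.46 → 2 decimal places; limit is 1.
Rounded to 1 decimal place: 14.7 mol.

14.7 mol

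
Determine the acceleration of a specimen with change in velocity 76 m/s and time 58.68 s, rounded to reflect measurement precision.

acceleration = 76 m/s ÷ 58.68 s = 1.29516019087… m/s².
76 has 2 significant figures; 58.68 has 4.
Division/multiplication keeps the fewest: 2 significant figures.
Rounded: 1.3 m/s².

1.3 m/s²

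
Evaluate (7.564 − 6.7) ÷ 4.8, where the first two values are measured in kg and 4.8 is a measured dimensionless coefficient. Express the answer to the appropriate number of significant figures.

7.564 kg − 6.7 kg = 0.864 kg; the difference is limited to 1 decimal place (1 s.f.).
Carrying full precision, 0.864 ÷ 4.8 = 0.18 kg; 4.8 has 2 s.f., so the result keeps min(1, 2) = 1 s.f.
Rounded to 1 significant figure: 0.2 kg.

0.2 kg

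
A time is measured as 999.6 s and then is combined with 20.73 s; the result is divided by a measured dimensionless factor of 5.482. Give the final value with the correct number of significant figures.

186.1 s

999.6 s + 20.73 s = 1020.33 s; the sum is limited to 1 decimal place (5 s.f.).
Carrying full precision, 1020.33 ÷ 5.482 = 186.12367749… s; 5.482 has 4 s.f., so the result keeps min(5, 4) = 4 s.f.
Rounded to 4 significant figures: 186.1 s.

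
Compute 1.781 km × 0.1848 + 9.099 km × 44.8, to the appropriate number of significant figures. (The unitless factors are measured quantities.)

408 km

1.781 × 0.1848 = 0.3291288 → 0.3291 km (4 s.f., last digit at the 10^-4 place).
9.099 × 44.8 = 407.6352 → 408 km (3 s.f., last digit at the 10^0 place).
Sum: 407.9643288 km; keep the coarser place, 10^0.
Result: 408 km.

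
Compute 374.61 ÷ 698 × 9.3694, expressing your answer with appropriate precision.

5.03

374.61 ÷ 698 × 9.3694 = 5.02846838682…
Multiplication/division keeps the fewest significant figures: 374.61 → 5 s.f., 698 → 3 s.f., 9.3694 → 5 s.f.; limit is 3.
Rounded to 3 significant figures: 5.03.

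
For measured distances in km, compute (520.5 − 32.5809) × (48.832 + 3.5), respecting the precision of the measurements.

2.55 × 10⁴ km²

520.5 − 32.5809 = 487.9191, limited to 1 d.p. → 4 s.f.; 48.832 + 3.5 = 52.332, limited to 1 d.p. → 3 s.f.
Carrying full precision, 487.9191 × 52.332 = 25533.7823412; keep min(4, 3) = 3 s.f.
Rounded to 3 significant figures: 2.55 × 10⁴ km².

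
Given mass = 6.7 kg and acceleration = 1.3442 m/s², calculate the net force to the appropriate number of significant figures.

net force = 6.7 kg × 1.3442 m/s² = 9.00614 N.
6.7 has 2 significant figures; 1.3442 has 5.
Division/multiplication keeps the fewest: 2 significant figures.
Rounded: 9.0 N.

9.0 N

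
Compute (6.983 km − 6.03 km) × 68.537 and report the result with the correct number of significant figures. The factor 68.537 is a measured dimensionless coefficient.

65 km

6.983 km − 6.03 km = 0.953 km; the difference is limited to 2 decimal places (2 s.f.).
Carrying full precision, 0.953 × 68.537 = 65.315761 km; 68.537 has 5 s.f., so the result keeps min(2, 5) = 2 s.f.
Rounded to 2 significant figures: 65 km.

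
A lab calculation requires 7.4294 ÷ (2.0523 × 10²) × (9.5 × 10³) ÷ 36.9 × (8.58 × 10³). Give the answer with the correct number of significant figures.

7.4294 ÷ (2.0523 × 10²) × (9.5 × 10³) ÷ 36.9 × (8.58 × 10³) = 79964.5363184…
Multiplication/division keeps the fewest significant figures: 7.4294 → 5 s.f., 2.0523 × 10² → 5 s.f., 9.5 × 10³ → 2 s.f., 36.9 → 3 s.f., 8.58 × 10³ → 3 s.f.; limit is 2.
Rounded to 2 significant figures: 8.0 × 10⁴.

8.0 × 10⁴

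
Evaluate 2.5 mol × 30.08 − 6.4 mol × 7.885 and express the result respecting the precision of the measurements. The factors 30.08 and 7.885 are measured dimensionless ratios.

2.5 × 30.08 = 75.2 → 75 mol (2 s.f., last digit at the 10^0 place).
6.4 × 7.885 = 50.464 → 50. mol (2 s.f., last digit at the 10^0 place).
Difference: 24.736 mol; keep the coarser place, 10^0.
Result: 25 mol.

25 mol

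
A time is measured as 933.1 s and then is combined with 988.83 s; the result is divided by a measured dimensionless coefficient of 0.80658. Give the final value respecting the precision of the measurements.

2382.8 s

933.1 s + 988.83 s = 1921.93 s; the sum is limited to 1 decimal place (5 s.f.).
Carrying full precision, 1921.93 ÷ 0.80658 = 2382.81385603… s; 0.80658 has 5 s.f., so the result keeps min(5, 5) = 5 s.f.
Rounded to 5 significant figures: 2382.8 s.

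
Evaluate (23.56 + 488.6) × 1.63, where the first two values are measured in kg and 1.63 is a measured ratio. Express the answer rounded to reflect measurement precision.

835 kg

23.56 kg + 488.6 kg = 512.16 kg; the sum is limited to 1 decimal place (4 s.f.).
Carrying full precision, 512.16 × 1.63 = 834.8208 kg; 1.63 has 3 s.f., so the result keeps min(4, 3) = 3 s.f.
Rounded to 3 significant figures: 835 kg.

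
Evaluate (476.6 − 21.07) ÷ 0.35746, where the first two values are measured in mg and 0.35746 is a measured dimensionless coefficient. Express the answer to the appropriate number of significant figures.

1274 mg

476.6 mg − 21.07 mg = 455.53 mg; the difference is limited to 1 decimal place (4 s.f.).
Carrying full precision, 455.53 ÷ 0.35746 = 1274.35237509… mg; 0.35746 has 5 s.f., so the result keeps min(4, 5) = 4 s.f.
Rounded to 4 significant figures: 1274 mg.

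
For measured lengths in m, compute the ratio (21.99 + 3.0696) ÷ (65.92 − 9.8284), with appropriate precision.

21.99 + 3.0696 = 25.0596, limited to 2 d.p. → 4 s.f.; 65.92 − 9.8284 = 56.0916, limited to 2 d.p. → 4 s.f.
Carrying full precision, 25.0596 ÷ 56.0916 = 0.446762082023…; keep min(4, 4) = 4 s.f.
Rounded to 4 significant figures: 0.4468.

0.4468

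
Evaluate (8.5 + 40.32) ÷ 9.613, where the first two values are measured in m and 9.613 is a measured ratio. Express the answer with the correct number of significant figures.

8.5 m + 40.32 m = 48.82 m; the sum is limited to 1 decimal place (3 s.f.).
Carrying full precision, 48.82 ÷ 9.613 = 5.07853947779… m; 9.613 has 4 s.f., so the result keeps min(3, 4) = 3 s.f.
Rounded to 3 significant figures: 5.08 m.

5.08 m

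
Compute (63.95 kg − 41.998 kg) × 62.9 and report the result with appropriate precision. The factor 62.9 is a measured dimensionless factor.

63.95 kg − 41.998 kg = 21.952 kg; the difference is limited to 2 decimal places (4 s.f.).
Carrying full precision, 21.952 × 62.9 = 1380.7808 kg; 62.9 has 3 s.f., so the result keeps min(4, 3) = 3 s.f.
Rounded to 3 significant figures: 1.38 × 10^3 kg.

1.38 × 10^3 kg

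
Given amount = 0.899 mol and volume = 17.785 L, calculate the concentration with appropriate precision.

concentration = 0.899 mol ÷ 17.785 L = 0.0505482147877… mol/L.
0.899 has 3 significant figures; 17.785 has 5.
Division/multiplication keeps the fewest: 3 significant figures.
Rounded: 0.0505 mol/L.

0.0505 mol/L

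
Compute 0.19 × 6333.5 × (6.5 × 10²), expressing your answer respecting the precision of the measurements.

7.8 × 10⁵

0.19 × 6333.5 × (6.5 × 10²) = 782187.25
Multiplication/division keeps the fewest significant figures: 0.19 → 2 s.f., 6333.5 → 5 s.f., 6.5 × 10² → 2 s.f.; limit is 2.
Rounded to 2 significant figures: 7.8 × 10⁵.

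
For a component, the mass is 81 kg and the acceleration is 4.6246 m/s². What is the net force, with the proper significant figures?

3.7 × 10^2 N

net force = 81 kg × 4.6246 m/s² = 374.5926 N.
81 has 2 significant figures; 4.6246 has 5.
Division/multiplication keeps the fewest: 2 significant figures.
Rounded: 3.7 × 10^2 N.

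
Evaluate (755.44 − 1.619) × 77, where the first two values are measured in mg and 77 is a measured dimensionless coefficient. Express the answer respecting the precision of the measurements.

755.44 mg − 1.619 mg = 753.821 mg; the difference is limited to 2 decimal places (5 s.f.).
Carrying full precision, 753.821 × 77 = 58044.217 mg; 77 has 2 s.f., so the result keeps min(5, 2) = 2 s.f.
Rounded to 2 significant figures: 5.8 × 10⁴ mg.

5.8 × 10⁴ mg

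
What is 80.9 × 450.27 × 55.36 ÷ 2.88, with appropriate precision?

80.9 × 450.27 × 55.36 ÷ 2.88 = 700204.871
Multiplication/division keeps the fewest significant figures: 80.9 → 3 s.f., 450.27 → 5 s.f., 55.36 → 4 s.f., 2.88 → 3 s.f.; limit is 3.
Rounded to 3 significant figures: 7.00 × 10⁵.

7.00 × 10⁵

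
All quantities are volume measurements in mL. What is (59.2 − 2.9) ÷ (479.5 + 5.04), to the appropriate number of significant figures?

0.116

59.2 − 2.9 = 56.3, limited to 1 d.p. → 3 s.f.; 479.5 + 5.04 = 484.54, limited to 1 d.p. → 4 s.f.
Carrying full precision, 56.3 ÷ 484.54 = 0.116192677591…; keep min(3, 4) = 3 s.f.
Rounded to 3 significant figures: 0.116.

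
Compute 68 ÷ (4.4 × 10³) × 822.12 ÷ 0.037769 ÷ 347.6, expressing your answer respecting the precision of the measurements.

68 ÷ (4.4 × 10³) × 822.12 ÷ 0.037769 ÷ 347.6 = 0.96777900376…
Multiplication/division keeps the fewest significant figures: 68 → 2 s.f., 4.4 × 10³ → 2 s.f., 822.12 → 5 s.f., 0.037769 → 5 s.f., 347.6 → 4 s.f.; limit is 2.
Rounded to 2 significant figures: 9.7 × 10⁻¹.

9.7 × 10⁻¹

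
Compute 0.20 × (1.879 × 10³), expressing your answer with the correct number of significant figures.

3.8 × 10²

0.20 × (1.879 × 10³) = 375.8
Multiplication/division keeps the fewest significant figures: 0.20 → 2 s.f., 1.879 × 10³ → 4 s.f.; limit is 2.
Rounded to 2 significant figures: 3.8 × 10².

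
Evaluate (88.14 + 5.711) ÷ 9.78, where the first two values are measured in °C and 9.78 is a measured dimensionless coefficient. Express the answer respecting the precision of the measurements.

9.60 °C

88.14 °C + 5.711 °C = 93.851 °C; the sum is limited to 2 decimal places (4 s.f.).
Carrying full precision, 93.851 ÷ 9.78 = 9.59621676892… °C; 9.78 has 3 s.f., so the result keeps min(4, 3) = 3 s.f.
Rounded to 3 significant figures: 9.60 °C.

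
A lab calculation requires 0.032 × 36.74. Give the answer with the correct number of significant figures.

1.2

0.032 × 36.74 = 1.17568
Multiplication/division keeps the fewest significant figures: 0.032 → 2 s.f., 36.74 → 4 s.f.; limit is 2.
Rounded to 2 significant figures: 1.2.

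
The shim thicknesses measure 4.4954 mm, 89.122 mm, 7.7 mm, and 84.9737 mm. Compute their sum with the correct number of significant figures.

4.4954 mm + 89.122 mm + 7.7 mm + 84.9737 mm = 186.2911 mm.
Addition/subtraction keeps the fewest decimal places: 4.4954 → 4 decimal places, 89.122 → 3 decimal places, 7.7 → 1 decimal place, 84.9737 → 4 decimal places; limit is 1.
Rounded to 1 decimal place: 186.3 mm.

186.3 mm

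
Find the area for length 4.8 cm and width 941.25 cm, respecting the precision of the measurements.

4.5 × 10^3 cm²

area = 4.8 cm × 941.25 cm = 4518 cm².
4.8 has 2 significant figures; 941.25 has 5.
Division/multiplication keeps the fewest: 2 significant figures.
Rounded: 4.5 × 10^3 cm².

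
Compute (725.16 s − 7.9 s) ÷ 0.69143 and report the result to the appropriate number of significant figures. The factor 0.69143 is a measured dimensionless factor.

1.037 × 10³ s

725.16 s − 7.9 s = 717.26 s; the difference is limited to 1 decimal place (4 s.f.).
Carrying full precision, 717.26 ÷ 0.69143 = 1037.35736083… s; 0.69143 has 5 s.f., so the result keeps min(4, 5) = 4 s.f.
Rounded to 4 significant figures: 1.037 × 10³ s.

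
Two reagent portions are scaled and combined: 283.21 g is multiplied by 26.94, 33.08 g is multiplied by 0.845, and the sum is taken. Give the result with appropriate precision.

283.21 × 26.94 = 7629.6774 → 7630. g (4 s.f., last digit at the 10^0 place).
33.08 × 0.845 = 27.9526 → 28.0 g (3 s.f., last digit at the 10^-1 place).
Sum: 7657.63 g; keep the coarser place, 10^0.
Result: 7.658 × 10³ g.

7.658 × 10³ g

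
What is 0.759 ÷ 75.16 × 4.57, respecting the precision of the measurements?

0.759 ÷ 75.16 × 4.57 = 0.0461499467802…
Multiplication/division keeps the fewest significant figures: 0.759 → 3 s.f., 75.16 → 4 s.f., 4.57 → 3 s.f.; limit is 3.
Rounded to 3 significant figures: 0.0461.

0.0461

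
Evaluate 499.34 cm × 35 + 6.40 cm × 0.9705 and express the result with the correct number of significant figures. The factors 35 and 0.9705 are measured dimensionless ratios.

499.34 × 35 = 17476.9 → 1.7 × 10^4 cm (2 s.f., last digit at the 10^3 place).
6.40 × 0.9705 = 6.2112 → 6.21 cm (3 s.f., last digit at the 10^-2 place).
Sum: 17483.1112 cm; keep the coarser place, 10^3.
Result: 1.7 × 10^4 cm.

1.7 × 10^4 cm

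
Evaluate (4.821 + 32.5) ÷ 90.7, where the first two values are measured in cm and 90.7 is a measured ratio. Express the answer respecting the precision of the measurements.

0.411 cm

4.821 cm + 32.5 cm = 37.321 cm; the sum is limited to 1 decimal place (3 s.f.).
Carrying full precision, 37.321 ÷ 90.7 = 0.411477398015… cm; 90.7 has 3 s.f., so the result keeps min(3, 3) = 3 s.f.
Rounded to 3 significant figures: 0.411 cm.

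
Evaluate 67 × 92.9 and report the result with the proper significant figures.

67 × 92.9 = 6224.3
Multiplication/division keeps the fewest significant figures: 67 → 2 s.f., 92.9 → 3 s.f.; limit is 2.
Rounded to 2 significant figures: 6.2 × 10^3.

6.2 × 10^3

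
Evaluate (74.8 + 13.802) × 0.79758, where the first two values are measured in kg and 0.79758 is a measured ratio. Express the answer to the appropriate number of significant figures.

70.7 kg

74.8 kg + 13.802 kg = 88.602 kg; the sum is limited to 1 decimal place (3 s.f.).
Carrying full precision, 88.602 × 0.79758 = 70.66718316 kg; 0.79758 has 5 s.f., so the result keeps min(3, 5) = 3 s.f.
Rounded to 3 significant figures: 70.7 kg.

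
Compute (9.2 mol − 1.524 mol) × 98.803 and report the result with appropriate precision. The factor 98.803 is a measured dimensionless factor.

9.2 mol − 1.524 mol = 7.676 mol; the difference is limited to 1 decimal place (2 s.f.).
Carrying full precision, 7.676 × 98.803 = 758.411828 mol; 98.803 has 5 s.f., so the result keeps min(2, 5) = 2 s.f.
Rounded to 2 significant figures: 7.6 × 10^2 mol.

7.6 × 10^2 mol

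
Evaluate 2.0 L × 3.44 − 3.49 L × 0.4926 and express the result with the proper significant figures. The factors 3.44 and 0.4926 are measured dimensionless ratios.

2.0 × 3.44 = 6.88 → 6.9 L (2 s.f., last digit at the 10^-1 place).
3.49 × 0.4926 = 1.719174 → 1.72 L (3 s.f., last digit at the 10^-2 place).
Difference: 5.160826 L; keep the coarser place, 10^-1.
Result: 5.2 L.

5.2 L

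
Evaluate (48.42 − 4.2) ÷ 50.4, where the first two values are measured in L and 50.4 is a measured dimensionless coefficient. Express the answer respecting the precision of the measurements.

48.42 L − 4.2 L = 44.22 L; the difference is limited to 1 decimal place (3 s.f.).
Carrying full precision, 44.22 ÷ 50.4 = 0.877380952381… L; 50.4 has 3 s.f., so the result keeps min(3, 3) = 3 s.f.
Rounded to 3 significant figures: 0.877 L.

0.877 L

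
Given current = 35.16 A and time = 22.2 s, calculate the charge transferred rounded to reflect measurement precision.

781 C

charge transferred = 35.16 A × 22.2 s = 780.552 C.
35.16 has 4 significant figures; 22.2 has 3.
Division/multiplication keeps the fewest: 3 significant figures.
Rounded: 781 C.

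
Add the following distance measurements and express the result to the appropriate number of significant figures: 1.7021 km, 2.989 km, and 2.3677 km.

7.059 km

1.7021 km + 2.989 km + 2.3677 km = 7.0588 km.
Addition/subtraction keeps the fewest decimal places: 1.7021 → 4 decimal places, 2.989 → 3 decimal places, 2.3677 → 4 decimal places; limit is 3.
Rounded to 3 decimal places: 7.059 km.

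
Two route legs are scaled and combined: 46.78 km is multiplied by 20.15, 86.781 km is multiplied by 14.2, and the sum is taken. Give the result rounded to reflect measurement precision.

2.17 × 10^3 km

46.78 × 20.15 = 942.617 → 942.6 km (4 s.f., last digit at the 10^-1 place).
86.781 × 14.2 = 1232.2902 → 1.23 × 10^3 km (3 s.f., last digit at the 10^1 place).
Sum: 2174.9072 km; keep the coarser place, 10^1.
Result: 2.17 × 10^3 km.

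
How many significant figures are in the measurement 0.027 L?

0.027: leading zeros are not significant.

2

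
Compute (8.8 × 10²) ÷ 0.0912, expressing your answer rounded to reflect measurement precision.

(8.8 × 10²) ÷ 0.0912 = 9649.12280702…
Multiplication/division keeps the fewest significant figures: 8.8 × 10² → 2 s.f., 0.0912 → 3 s.f.; limit is 2.
Rounded to 2 significant figures: 9.6 × 10³.

9.6 × 10³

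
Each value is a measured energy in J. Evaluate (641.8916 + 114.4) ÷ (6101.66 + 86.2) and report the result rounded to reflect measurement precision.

641.8916 + 114.4 = 756.2916, limited to 1 d.p. → 4 s.f.; 6101.66 + 86.2 = 6187.86, limited to 1 d.p. → 5 s.f.
Carrying full precision, 756.2916 ÷ 6187.86 = 0.122221834366…; keep min(4, 5) = 4 s.f.
Rounded to 4 significant figures: 1.222 × 10^-1.

1.222 × 10^-1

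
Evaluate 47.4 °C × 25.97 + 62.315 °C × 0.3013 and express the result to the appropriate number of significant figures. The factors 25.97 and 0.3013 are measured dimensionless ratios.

47.4 × 25.97 = 1230.978 → 1.23 × 10^3 °C (3 s.f., last digit at the 10^1 place).
62.315 × 0.3013 = 18.7755095 → 18.78 °C (4 s.f., last digit at the 10^-2 place).
Sum: 1249.7535095 °C; keep the coarser place, 10^1.
Result: 1.25 × 10^3 °C.

1.25 × 10^3 °C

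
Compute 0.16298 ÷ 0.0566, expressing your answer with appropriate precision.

0.16298 ÷ 0.0566 = 2.87950530035…
Multiplication/division keeps the fewest significant figures: 0.16298 → 5 s.f., 0.0566 → 3 s.f.; limit is 3.
Rounded to 3 significant figures: 2.88.

2.88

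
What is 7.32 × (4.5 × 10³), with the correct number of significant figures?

7.32 × (4.5 × 10³) = 32940
Multiplication/division keeps the fewest significant figures: 7.32 → 3 s.f., 4.5 × 10³ → 2 s.f.; limit is 2.
Rounded to 2 significant figures: 3.3 × 10⁴.

3.3 × 10⁴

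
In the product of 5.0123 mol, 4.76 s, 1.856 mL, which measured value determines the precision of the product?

5.0123 mol → 5 s.f.; 4.76 s → 3 s.f.; 1.856 mL → 4 s.f.
The fewest is 3 significant figures, from 4.76 s.

4.76 s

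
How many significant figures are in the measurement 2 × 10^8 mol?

1

2 × 10^8: in scientific notation every digit of the coefficient is significant.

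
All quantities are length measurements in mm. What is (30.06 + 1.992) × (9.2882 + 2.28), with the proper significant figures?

370.8 mm²

30.06 + 1.992 = 32.052, limited to 2 d.p. → 4 s.f.; 9.2882 + 2.28 = 11.5682, limited to 2 d.p. → 4 s.f.
Carrying full precision, 32.052 × 11.5682 = 370.7839464; keep min(4, 4) = 4 s.f.
Rounded to 4 significant figures: 370.8 mm².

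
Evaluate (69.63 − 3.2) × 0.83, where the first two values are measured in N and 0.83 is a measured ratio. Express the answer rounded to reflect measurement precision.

69.63 N − 3.2 N = 66.43 N; the difference is limited to 1 decimal place (3 s.f.).
Carrying full precision, 66.43 × 0.83 = 55.1369 N; 0.83 has 2 s.f., so the result keeps min(3, 2) = 2 s.f.
Rounded to 2 significant figures: 55 N.

55 N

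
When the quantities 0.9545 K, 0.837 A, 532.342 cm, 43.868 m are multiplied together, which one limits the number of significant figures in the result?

0.837 A

0.9545 K → 4 s.f.; 0.837 A → 3 s.f.; 532.342 cm → 6 s.f.; 43.868 m → 5 s.f.
The fewest is 3 significant figures, from 0.837 A.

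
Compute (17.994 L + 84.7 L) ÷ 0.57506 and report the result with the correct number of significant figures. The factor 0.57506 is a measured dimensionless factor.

17.994 L + 84.7 L = 102.694 L; the sum is limited to 1 decimal place (4 s.f.).
Carrying full precision, 102.694 ÷ 0.57506 = 178.579626474… L; 0.57506 has 5 s.f., so the result keeps min(4, 5) = 4 s.f.
Rounded to 4 significant figures: 178.6 L.

178.6 L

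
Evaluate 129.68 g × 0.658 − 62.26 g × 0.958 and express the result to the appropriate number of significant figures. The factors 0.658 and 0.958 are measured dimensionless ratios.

129.68 × 0.658 = 85.32944 → 85.3 g (3 s.f., last digit at the 10^-1 place).
62.26 × 0.958 = 59.64508 → 59.6 g (3 s.f., last digit at the 10^-1 place).
Difference: 25.68436 g; keep the coarser place, 10^-1.
Result: 25.7 g.

25.7 g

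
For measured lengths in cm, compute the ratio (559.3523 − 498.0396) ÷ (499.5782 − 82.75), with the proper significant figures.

1.4709 × 10⁻¹

559.3523 − 498.0396 = 61.3127, limited to 4 d.p. → 6 s.f.; 499.5782 − 82.75 = 416.8282, limited to 2 d.p. → 5 s.f.
Carrying full precision, 61.3127 ÷ 416.8282 = 0.147093454809…; keep min(6, 5) = 5 s.f.
Rounded to 5 significant figures: 1.4709 × 10⁻¹.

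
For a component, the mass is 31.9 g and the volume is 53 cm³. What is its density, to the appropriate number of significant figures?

density = 31.9 g ÷ 53 cm³ = 0.601886792453… g/cm³.
31.9 has 3 significant figures; 53 has 2.
Division/multiplication keeps the fewest: 2 significant figures.
Rounded: 0.60 g/cm³.

0.60 g/cm³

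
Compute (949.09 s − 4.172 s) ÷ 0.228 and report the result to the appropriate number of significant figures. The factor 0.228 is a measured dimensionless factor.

949.09 s − 4.172 s = 944.918 s; the difference is limited to 2 decimal places (5 s.f.).
Carrying full precision, 944.918 ÷ 0.228 = 4144.37719298… s; 0.228 has 3 s.f., so the result keeps min(5, 3) = 3 s.f.
Rounded to 3 significant figures: 4.14 × 10^3 s.

4.14 × 10^3 s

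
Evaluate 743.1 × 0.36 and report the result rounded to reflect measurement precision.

743.1 × 0.36 = 267.516
Multiplication/division keeps the fewest significant figures: 743.1 → 4 s.f., 0.36 → 2 s.f.; limit is 2.
Rounded to 2 significant figures: 2.7 × 10².

2.7 × 10²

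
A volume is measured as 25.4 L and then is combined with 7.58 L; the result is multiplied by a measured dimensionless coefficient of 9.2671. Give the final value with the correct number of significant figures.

25.4 L + 7.58 L = 32.98 L; the sum is limited to 1 decimal place (3 s.f.).
Carrying full precision, 32.98 × 9.2671 = 305.628958 L; 9.2671 has 5 s.f., so the result keeps min(3, 5) = 3 s.f.
Rounded to 3 significant figures: 306 L.

306 L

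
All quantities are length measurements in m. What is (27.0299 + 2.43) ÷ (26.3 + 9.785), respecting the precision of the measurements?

8.16 × 10⁻¹

27.0299 + 2.43 = 29.4599, limited to 2 d.p. → 4 s.f.; 26.3 + 9.785 = 36.085, limited to 1 d.p. → 3 s.f.
Carrying full precision, 29.4599 ÷ 36.085 = 0.816402937509…; keep min(4, 3) = 3 s.f.
Rounded to 3 significant figures: 8.16 × 10⁻¹.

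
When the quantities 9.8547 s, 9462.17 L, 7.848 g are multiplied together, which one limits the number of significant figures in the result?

7.848 g

9.8547 s → 5 s.f.; 9462.17 L → 6 s.f.; 7.848 g → 4 s.f.
The fewest is 4 significant figures, from 7.848 g.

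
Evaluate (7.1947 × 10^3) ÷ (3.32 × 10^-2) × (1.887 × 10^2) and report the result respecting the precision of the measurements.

4.09 × 10^7

(7.1947 × 10^3) ÷ (3.32 × 10^-2) × (1.887 × 10^2) = 40892767.7711…
Multiplication/division keeps the fewest significant figures: 7.1947 × 10^3 → 5 s.f., 3.32 × 10^-2 → 3 s.f., 1.887 × 10^2 → 4 s.f.; limit is 3.
Rounded to 3 significant figures: 4.09 × 10^7.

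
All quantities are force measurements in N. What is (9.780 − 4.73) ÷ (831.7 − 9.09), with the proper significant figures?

0.00614

9.780 − 4.73 = 5.050, limited to 2 d.p. → 3 s.f.; 831.7 − 9.09 = 822.61, limited to 1 d.p. → 4 s.f.
Carrying full precision, 5.050 ÷ 822.61 = 0.00613899660836…; keep min(3, 4) = 3 s.f.
Rounded to 3 significant figures: 0.00614.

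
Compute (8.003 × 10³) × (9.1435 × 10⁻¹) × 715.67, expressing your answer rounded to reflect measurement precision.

(8.003 × 10³) × (9.1435 × 10⁻¹) × 715.67 = 5236946.03459…
Multiplication/division keeps the fewest significant figures: 8.003 × 10³ → 4 s.f., 9.1435 × 10⁻¹ → 5 s.f., 715.67 → 5 s.f.; limit is 4.
Rounded to 4 significant figures: 5.237 × 10⁶.

5.237 × 10⁶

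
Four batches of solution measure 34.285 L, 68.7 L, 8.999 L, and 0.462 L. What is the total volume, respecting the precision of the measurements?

34.285 L + 68.7 L + 8.999 L + 0.462 L = 112.446 L.
Addition/subtraction keeps the fewest decimal places: 34.285 → 3 decimal places, 68.7 → 1 decimal place, 8.999 → 3 decimal places, 0.462 → 3 decimal places; limit is 1.
Rounded to 1 decimal place: 112.4 L.

112.4 L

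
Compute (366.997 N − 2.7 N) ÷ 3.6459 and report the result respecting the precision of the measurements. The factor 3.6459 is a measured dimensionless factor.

366.997 N − 2.7 N = 364.297 N; the difference is limited to 1 decimal place (4 s.f.).
Carrying full precision, 364.297 ÷ 3.6459 = 99.9196357552… N; 3.6459 has 5 s.f., so the result keeps min(4, 5) = 4 s.f.
Rounded to 4 significant figures: 99.92 N.

99.92 N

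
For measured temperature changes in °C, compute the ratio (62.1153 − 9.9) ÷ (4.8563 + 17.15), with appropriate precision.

62.1153 − 9.9 = 52.2153, limited to 1 d.p. → 3 s.f.; 4.8563 + 17.15 = 22.0063, limited to 2 d.p. → 4 s.f.
Carrying full precision, 52.2153 ÷ 22.0063 = 2.37274325988…; keep min(3, 4) = 3 s.f.
Rounded to 3 significant figures: 2.37.

2.37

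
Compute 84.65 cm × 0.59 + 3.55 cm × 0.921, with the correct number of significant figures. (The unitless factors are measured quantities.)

84.65 × 0.59 = 49.9435 → 5.0 × 10^1 cm (2 s.f., last digit at the 10^0 place).
3.55 × 0.921 = 3.26955 → 3.27 cm (3 s.f., last digit at the 10^-2 place).
Sum: 53.21305 cm; keep the coarser place, 10^0.
Result: 53 cm.

53 cm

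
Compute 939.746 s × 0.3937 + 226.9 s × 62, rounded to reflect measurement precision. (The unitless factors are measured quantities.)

939.746 × 0.3937 = 369.9780002 → 370.0 s (4 s.f., last digit at the 10^-1 place).
226.9 × 62 = 14067.8 → 1.4 × 10^4 s (2 s.f., last digit at the 10^3 place).
Sum: 14437.7780002 s; keep the coarser place, 10^3.
Result: 1.4 × 10^4 s.

1.4 × 10^4 s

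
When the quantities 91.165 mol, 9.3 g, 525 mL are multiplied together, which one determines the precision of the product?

9.3 g

91.165 mol → 5 s.f.; 9.3 g → 2 s.f.; 525 mL → 3 s.f.
The fewest is 2 significant figures, from 9.3 g.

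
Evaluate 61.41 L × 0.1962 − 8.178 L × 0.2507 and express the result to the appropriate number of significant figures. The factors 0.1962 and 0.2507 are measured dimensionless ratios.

61.41 × 0.1962 = 12.048642 → 12.05 L (4 s.f., last digit at the 10^-2 place).
8.178 × 0.2507 = 2.0502246 → 2.050 L (4 s.f., last digit at the 10^-3 place).
Difference: 9.9984174 L; keep the coarser place, 10^-2.
Result: 10.00 L.

10.00 L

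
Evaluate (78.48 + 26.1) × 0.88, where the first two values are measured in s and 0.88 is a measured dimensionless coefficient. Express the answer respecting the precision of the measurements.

92 s

78.48 s + 26.1 s = 104.58 s; the sum is limited to 1 decimal place (4 s.f.).
Carrying full precision, 104.58 × 0.88 = 92.0304 s; 0.88 has 2 s.f., so the result keeps min(4, 2) = 2 s.f.
Rounded to 2 significant figures: 92 s.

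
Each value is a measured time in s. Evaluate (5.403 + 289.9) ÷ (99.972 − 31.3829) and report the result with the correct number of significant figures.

4.305

5.403 + 289.9 = 295.303, limited to 1 d.p. → 4 s.f.; 99.972 − 31.3829 = 68.5891, limited to 3 d.p. → 5 s.f.
Carrying full precision, 295.303 ÷ 68.5891 = 4.3053925478…; keep min(4, 5) = 4 s.f.
Rounded to 4 significant figures: 4.305.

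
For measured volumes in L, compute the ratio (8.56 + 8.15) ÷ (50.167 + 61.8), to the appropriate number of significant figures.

8.56 + 8.15 = 16.71, limited to 2 d.p. → 4 s.f.; 50.167 + 61.8 = 111.967, limited to 1 d.p. → 4 s.f.
Carrying full precision, 16.71 ÷ 111.967 = 0.14924040119…; keep min(4, 4) = 4 s.f.
Rounded to 4 significant figures: 0.1492.

0.1492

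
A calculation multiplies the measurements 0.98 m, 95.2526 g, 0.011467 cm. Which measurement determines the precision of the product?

0.98 m

0.98 m → 2 s.f.; 95.2526 g → 6 s.f.; 0.011467 cm → 5 s.f.
The fewest is 2 significant figures, from 0.98 m.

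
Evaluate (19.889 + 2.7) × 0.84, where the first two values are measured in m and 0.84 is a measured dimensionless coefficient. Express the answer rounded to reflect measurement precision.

19.889 m + 2.7 m = 22.589 m; the sum is limited to 1 decimal place (3 s.f.).
Carrying full precision, 22.589 × 0.84 = 18.97476 m; 0.84 has 2 s.f., so the result keeps min(3, 2) = 2 s.f.
Rounded to 2 significant figures: 19 m.

19 m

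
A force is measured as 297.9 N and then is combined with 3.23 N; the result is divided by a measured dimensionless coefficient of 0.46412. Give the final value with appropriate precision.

648.8 N

297.9 N + 3.23 N = 301.13 N; the sum is limited to 1 decimal place (4 s.f.).
Carrying full precision, 301.13 ÷ 0.46412 = 648.819270878… N; 0.46412 has 5 s.f., so the result keeps min(4, 5) = 4 s.f.
Rounded to 4 significant figures: 648.8 N.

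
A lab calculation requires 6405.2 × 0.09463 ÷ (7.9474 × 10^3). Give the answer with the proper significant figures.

0.07627

6405.2 × 0.09463 ÷ (7.9474 × 10^3) = 0.0762669647935…
Multiplication/division keeps the fewest significant figures: 6405.2 → 5 s.f., 0.09463 → 4 s.f., 7.9474 × 10^3 → 5 s.f.; limit is 4.
Rounded to 4 significant figures: 0.07627.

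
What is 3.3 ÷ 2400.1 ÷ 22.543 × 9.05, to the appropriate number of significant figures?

5.5 × 10^-4

3.3 ÷ 2400.1 ÷ 22.543 × 9.05 = 0.000551977621968…
Multiplication/division keeps the fewest significant figures: 3.3 → 2 s.f., 2400.1 → 5 s.f., 22.543 → 5 s.f., 9.05 → 3 s.f.; limit is 2.
Rounded to 2 significant figures: 5.5 × 10^-4.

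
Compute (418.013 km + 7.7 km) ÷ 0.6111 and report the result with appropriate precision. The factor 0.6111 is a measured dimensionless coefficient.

696.6 km

418.013 km + 7.7 km = 425.713 km; the sum is limited to 1 decimal place (4 s.f.).
Carrying full precision, 425.713 ÷ 0.6111 = 696.633938799… km; 0.6111 has 4 s.f., so the result keeps min(4, 4) = 4 s.f.
Rounded to 4 significant figures: 696.6 km.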